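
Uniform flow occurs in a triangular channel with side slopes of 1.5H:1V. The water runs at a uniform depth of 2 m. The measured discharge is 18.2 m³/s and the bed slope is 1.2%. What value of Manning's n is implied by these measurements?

For a triangular section with side slope z = 1.5: A = zy² = 1.5×2² = 6 m²; P = 2y√(1+z²) = 2×2×1.803 = 7.211 m.
Hydraulic radius R = A/P = 6/7.211 = 0.8321 m.
Rearranging Manning's equation: n = (1/Q) A R^(2/3) S^(1/2) = (1/18.2) × 6 × 0.8321^(2/3) × √0.012 = 0.0319.

n = 0.0319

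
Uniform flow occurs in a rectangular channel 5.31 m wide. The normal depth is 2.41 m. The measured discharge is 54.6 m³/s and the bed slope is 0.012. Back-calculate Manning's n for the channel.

Flow area A = b·y = 5.31 × 2.41 = 12.8 m². Wetted perimeter P = b + 2y = 5.31 + 2×2.41 = 10.13 m.
Hydraulic radius R = A/P = 12.8/10.13 = 1.263 m.
Rearranging Manning's equation: n = (1/Q) A R^(2/3) S^(1/2) = (1/54.6) × 12.8 × 1.263^(2/3) × √0.012 = 0.03.

n = 0.03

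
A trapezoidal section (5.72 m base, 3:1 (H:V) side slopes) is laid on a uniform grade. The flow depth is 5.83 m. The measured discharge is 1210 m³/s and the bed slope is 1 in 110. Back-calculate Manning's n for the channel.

n = 0.023

With bottom width b = 5.72 m and side slope z = 3: A = (b + zy)y = (5.72 + 3×5.83)×5.83 = 135.3 m²; P = b + 2y√(1+z²) = 5.72 + 2×5.83×3.162 = 42.59 m.
Hydraulic radius R = A/P = 135.3/42.59 = 3.177 m.
Rearranging Manning's equation: n = (1/Q) A R^(2/3) S^(1/2) = (1/1210) × 135.3 × 3.177^(2/3) × √0.009091 = 0.023.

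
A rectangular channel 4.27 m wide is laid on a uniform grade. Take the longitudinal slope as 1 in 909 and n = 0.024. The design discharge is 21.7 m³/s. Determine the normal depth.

Manning's equation rearranged: A R^(2/3) = nQ / (1·√S) = 0.024 × 21.7 / (√0.0011) = 15.7.
At y = 2.17 m: A R^(2/3) = 9.731 — low.
At y = 3.14 m: A R^(2/3) = 15.73 — ≈ 15.7.

y_n = 3.14 m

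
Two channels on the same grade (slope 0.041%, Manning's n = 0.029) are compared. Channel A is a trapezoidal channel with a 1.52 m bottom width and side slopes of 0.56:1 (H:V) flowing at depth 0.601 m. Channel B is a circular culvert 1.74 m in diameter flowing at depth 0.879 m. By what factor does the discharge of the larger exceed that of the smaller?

1.18

Channel A: With bottom width b = 1.52 m and side slope z = 0.56: A = (b + zy)y = (1.52 + 0.56×0.601)×0.601 = 1.116 m²; P = b + 2y√(1+z²) = 1.52 + 2×0.601×1.146 = 2.898 m. Hydraulic radius R = A/P = 1.116/2.898 = 0.3851 m. Q_A = (1/0.029)·1.116·0.3851^(2/3)·√0.00041 = 0.4124 m³/s.
Channel B: For a circular section of diameter D = 1.74 m at depth y = 0.879 m, the central angle is θ = 2 arccos(1 − 2y/D) = 3.162 rad. Then A = (D²/8)(θ − sin θ) = 1.205 m² and P = Dθ/2 = 2.751 m. Hydraulic radius R = A/P = 1.205/2.751 = 0.4378 m. Q_B = (1/0.029)·1.205·0.4378^(2/3)·√0.00041 = 0.485 m³/s.
The larger discharge is 0.485 m³/s and the smaller is 0.4124 m³/s; the ratio is 1.18.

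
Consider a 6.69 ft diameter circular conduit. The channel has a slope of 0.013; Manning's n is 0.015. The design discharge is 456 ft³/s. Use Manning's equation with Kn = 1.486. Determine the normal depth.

Manning's equation rearranged: A R^(2/3) = nQ / (1.486·√S) = 0.015 × 456 / (1.486 × √0.013) = 40.37.
At y = 4.02 ft: A R^(2/3) = 33.35 — short.
At y = 5.07 ft: A R^(2/3) = 45.71 — over.
At y = 4.59 ft: A R^(2/3) = 40.38 — ≈ 40.37.

y_n = 4.59 ft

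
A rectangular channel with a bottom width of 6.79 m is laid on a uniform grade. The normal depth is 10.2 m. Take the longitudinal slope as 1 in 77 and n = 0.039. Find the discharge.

Flow area A = b·y = 6.79 × 10.2 = 69.26 m². Wetted perimeter P = b + 2y = 6.79 + 2×10.2 = 27.19 m.
Hydraulic radius R = A/P = 69.26/27.19 = 2.547 m.
Manning's equation: Q = (1/n) A R^(2/3) S^(1/2) = (1/0.039) × 69.26 × 2.547^(2/3) × 0.01299^(1/2) = 377 m³/s.

Q = 377 m³/s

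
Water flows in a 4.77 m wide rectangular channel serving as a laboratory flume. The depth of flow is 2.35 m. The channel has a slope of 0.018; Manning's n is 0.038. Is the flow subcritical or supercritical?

subcritical

Flow area A = b·y = 4.77 × 2.35 = 11.21 m². Wetted perimeter P = b + 2y = 4.77 + 2×2.35 = 9.47 m.
Hydraulic radius R = A/P = 11.21/9.47 = 1.184 m.
V = (1/n) R^(2/3) √S = (1/0.038) × 1.184^(2/3) × √0.018 = 3.951 m/s. Hydraulic depth D_h = A/T = 11.21/4.77 = 2.35 m.
Froude number Fr = V/√(g·D_h) = 3.951/√(9.81×2.35) = 0.823, which is less than 1, so the flow is subcritical.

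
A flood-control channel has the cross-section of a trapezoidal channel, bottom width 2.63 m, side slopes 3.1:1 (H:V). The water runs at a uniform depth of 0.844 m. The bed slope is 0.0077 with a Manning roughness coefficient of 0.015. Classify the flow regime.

supercritical

With bottom width b = 2.63 m and side slope z = 3.1: A = (b + zy)y = (2.63 + 3.1×0.844)×0.844 = 4.428 m²; P = b + 2y√(1+z²) = 2.63 + 2×0.844×3.257 = 8.128 m.
Hydraulic radius R = A/P = 4.428/8.128 = 0.5448 m.
V = (1/n) R^(2/3) √S = (1/0.015) × 0.5448^(2/3) × √0.0077 = 3.902 m/s. Hydraulic depth D_h = A/T = 4.428/7.863 = 0.5632 m.
Froude number Fr = V/√(g·D_h) = 3.902/√(9.81×0.5632) = 1.66, which is greater than 1, so the flow is supercritical.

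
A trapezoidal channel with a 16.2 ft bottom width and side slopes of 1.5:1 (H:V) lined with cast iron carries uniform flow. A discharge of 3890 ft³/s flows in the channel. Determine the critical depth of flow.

y_c = 9.15 ft

At critical depth, Q² T / (g A³) = 1, i.e. A³/T = Q²/g = 3890²/32.2 = 469900.
Trying y = 11.5 ft: A³/T = 1123000 — high.
Trying y = 6.97 ft: A³/T = 172800 — low.
Trying y = 9.15 ft: A³/T = 470300 — matches.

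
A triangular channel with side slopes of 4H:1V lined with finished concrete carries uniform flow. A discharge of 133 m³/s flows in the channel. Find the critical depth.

At critical depth, Q² T / (g A³) = 1, i.e. A³/T = Q²/g = 133²/9.81 = 1803.
Trying y = 2.41 m: A³/T = 650.4 — too small.
Trying y = 3.46 m: A³/T = 3967 — too large.
Trying y = 2.96 m: A³/T = 1818 — matches.

y_c = 2.96 m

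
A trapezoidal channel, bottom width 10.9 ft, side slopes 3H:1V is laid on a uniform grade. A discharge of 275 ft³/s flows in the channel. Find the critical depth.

y_c = 2.19 ft

At critical depth, Q² T / (g A³) = 1, i.e. A³/T = Q²/g = 275²/32.2 = 2349.
Try y = 2.74 ft: A³/T = 5259 — high.
Try y = 2.19 ft: A³/T = 2330 — close enough.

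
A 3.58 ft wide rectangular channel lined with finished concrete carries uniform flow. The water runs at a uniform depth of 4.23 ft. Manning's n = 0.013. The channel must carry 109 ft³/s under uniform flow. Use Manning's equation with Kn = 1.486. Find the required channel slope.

Flow area A = b·y = 3.58 × 4.23 = 15.14 ft². Wetted perimeter P = b + 2y = 3.58 + 2×4.23 = 12.04 ft.
Hydraulic radius R = A/P = 15.14/12.04 = 1.258 ft.
From Manning's equation, S = [nQ / (1.486 A R^(2/3))]² = [0.013 × 109 / (1.486 × 15.14 × 1.258^(2/3))]² = 0.00292.

S = 0.00292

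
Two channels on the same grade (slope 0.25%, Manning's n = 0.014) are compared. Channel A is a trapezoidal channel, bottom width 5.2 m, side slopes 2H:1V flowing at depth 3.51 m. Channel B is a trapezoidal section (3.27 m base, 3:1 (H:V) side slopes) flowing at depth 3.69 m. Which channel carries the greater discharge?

channel B

Channel A: With bottom width b = 5.2 m and side slope z = 2: A = (b + zy)y = (5.2 + 2×3.51)×3.51 = 42.89 m²; P = b + 2y√(1+z²) = 5.2 + 2×3.51×2.236 = 20.9 m. Hydraulic radius R = A/P = 42.89/20.9 = 2.053 m. Q_A = (1/0.014)·42.89·2.053^(2/3)·√0.0025 = 247.4 m³/s.
Channel B: With bottom width b = 3.27 m and side slope z = 3: A = (b + zy)y = (3.27 + 3×3.69)×3.69 = 52.91 m²; P = b + 2y√(1+z²) = 3.27 + 2×3.69×3.162 = 26.61 m. Hydraulic radius R = A/P = 52.91/26.61 = 1.989 m. Q_B = (1/0.014)·52.91·1.989^(2/3)·√0.0025 = 298.9 m³/s.
Q_A = 247.4 m³/s vs Q_B = 298.9 m³/s, so channel B carries more.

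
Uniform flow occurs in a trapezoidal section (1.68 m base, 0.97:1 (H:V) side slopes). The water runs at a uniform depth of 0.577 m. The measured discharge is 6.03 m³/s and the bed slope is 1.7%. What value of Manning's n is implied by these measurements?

With bottom width b = 1.68 m and side slope z = 0.97: A = (b + zy)y = (1.68 + 0.97×0.577)×0.577 = 1.292 m²; P = b + 2y√(1+z²) = 1.68 + 2×0.577×1.393 = 3.288 m.
Hydraulic radius R = A/P = 1.292/3.288 = 0.3931 m.
Rearranging Manning's equation: n = (1/Q) A R^(2/3) S^(1/2) = (1/6.03) × 1.292 × 0.3931^(2/3) × √0.017 = 0.015.

n = 0.015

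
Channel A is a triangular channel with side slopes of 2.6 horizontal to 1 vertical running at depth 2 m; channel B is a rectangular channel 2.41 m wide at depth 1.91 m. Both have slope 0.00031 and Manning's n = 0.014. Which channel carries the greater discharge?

Channel A: For a triangular section with side slope z = 2.6: A = zy² = 2.6×2² = 10.4 m²; P = 2y√(1+z²) = 2×2×2.786 = 11.14 m. Hydraulic radius R = A/P = 10.4/11.14 = 0.9333 m. Q_A = (1/0.014)·10.4·0.9333^(2/3)·√0.00031 = 12.49 m³/s.
Channel B: Flow area A = b·y = 2.41 × 1.91 = 4.603 m². Wetted perimeter P = b + 2y = 2.41 + 2×1.91 = 6.23 m. Hydraulic radius R = A/P = 4.603/6.23 = 0.7389 m. Q_B = (1/0.014)·4.603·0.7389^(2/3)·√0.00031 = 4.731 m³/s.
Q_A = 12.49 m³/s vs Q_B = 4.731 m³/s, so channel A carries more.

channel A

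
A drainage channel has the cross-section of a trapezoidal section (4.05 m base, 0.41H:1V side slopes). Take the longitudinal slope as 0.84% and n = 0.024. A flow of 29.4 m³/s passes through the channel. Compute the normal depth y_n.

y_n = 1.62 m

Manning's equation rearranged: A R^(2/3) = nQ / (1·√S) = 0.024 × 29.4 / (√0.0084) = 7.699.
Try y = 1.17 m: A R^(2/3) = 4.588 — short.
Try y = 1.76 m: A R^(2/3) = 8.781 — over.
Try y = 1.62 m: A R^(2/3) = 7.694 — close enough.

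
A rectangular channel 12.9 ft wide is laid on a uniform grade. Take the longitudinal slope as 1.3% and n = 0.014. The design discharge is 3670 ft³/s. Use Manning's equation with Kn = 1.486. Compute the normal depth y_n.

Manning's equation rearranged: A R^(2/3) = nQ / (1.486·√S) = 0.014 × 3670 / (1.486 × √0.013) = 303.3.
Try y = 7.07 ft: A R^(2/3) = 205.1 — too small.
Try y = 10.5 ft: A R^(2/3) = 341.1 — too large.
Try y = 9.57 ft: A R^(2/3) = 303.4 — matches.

y_n = 9.57 ft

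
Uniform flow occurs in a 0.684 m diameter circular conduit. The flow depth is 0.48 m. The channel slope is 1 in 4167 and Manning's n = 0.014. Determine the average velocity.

For a circular section of diameter D = 0.684 m at depth y = 0.48 m, the central angle is θ = 2 arccos(1 − 2y/D) = 3.972 rad. Then A = (D²/8)(θ − sin θ) = 0.2755 m² and P = Dθ/2 = 1.359 m.
Hydraulic radius R = A/P = 0.2755/1.359 = 0.2028 m.
From Manning's equation, V = (1/n) R^(2/3) S^(1/2) = (1/0.014) × 0.2028^(2/3) × 0.00024^(1/2) = 0.382 m/s.

V = 0.382 m/s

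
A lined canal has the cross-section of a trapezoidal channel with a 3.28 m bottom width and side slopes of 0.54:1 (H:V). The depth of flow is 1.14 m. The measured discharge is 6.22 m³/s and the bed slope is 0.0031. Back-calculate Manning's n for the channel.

n = 0.033

With bottom width b = 3.28 m and side slope z = 0.54: A = (b + zy)y = (3.28 + 0.54×1.14)×1.14 = 4.441 m²; P = b + 2y√(1+z²) = 3.28 + 2×1.14×1.136 = 5.871 m.
Hydraulic radius R = A/P = 4.441/5.871 = 0.7564 m.
Rearranging Manning's equation: n = (1/Q) A R^(2/3) S^(1/2) = (1/6.22) × 4.441 × 0.7564^(2/3) × √0.0031 = 0.033.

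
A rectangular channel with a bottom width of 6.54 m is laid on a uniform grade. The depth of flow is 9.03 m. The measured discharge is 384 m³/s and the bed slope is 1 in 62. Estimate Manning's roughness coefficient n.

Flow area A = b·y = 6.54 × 9.03 = 59.06 m². Wetted perimeter P = b + 2y = 6.54 + 2×9.03 = 24.6 m.
Hydraulic radius R = A/P = 59.06/24.6 = 2.401 m.
Rearranging Manning's equation: n = (1/Q) A R^(2/3) S^(1/2) = (1/384) × 59.06 × 2.401^(2/3) × √0.01613 = 0.035.

n = 0.035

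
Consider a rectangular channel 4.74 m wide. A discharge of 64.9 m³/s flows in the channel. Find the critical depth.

For a rectangular channel, critical depth y_c = (q²/g)^(1/3) where q = Q/b = 64.9/4.74 = 13.69 m²/s.
So y_c = (13.69²/9.81)^(1/3) = 2.67 m.

y_c = 2.67 m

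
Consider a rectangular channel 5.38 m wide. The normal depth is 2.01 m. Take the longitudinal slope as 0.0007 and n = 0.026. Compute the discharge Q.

Flow area A = b·y = 5.38 × 2.01 = 10.81 m². Wetted perimeter P = b + 2y = 5.38 + 2×2.01 = 9.4 m.
Hydraulic radius R = A/P = 10.81/9.4 = 1.15 m.
Manning's equation: Q = (1/n) A R^(2/3) S^(1/2) = (1/0.026) × 10.81 × 1.15^(2/3) × 0.0007^(1/2) = 12.1 m³/s.

Q = 12.1 m³/s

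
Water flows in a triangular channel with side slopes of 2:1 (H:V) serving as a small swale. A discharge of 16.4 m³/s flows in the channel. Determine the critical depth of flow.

y_c = 1.69 m

At critical depth, Q² T / (g A³) = 1, i.e. A³/T = Q²/g = 16.4²/9.81 = 27.42.
Try y = 2.05 m: A³/T = 72.41 — too large.
Try y = 1.46 m: A³/T = 13.27 — too small.
Try y = 1.69 m: A³/T = 27.57 — matches.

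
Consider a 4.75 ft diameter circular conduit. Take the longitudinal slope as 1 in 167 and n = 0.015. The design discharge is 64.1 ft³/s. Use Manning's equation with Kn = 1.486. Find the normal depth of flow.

y_n = 2.15 ft

Manning's equation rearranged: A R^(2/3) = nQ / (1.486·√S) = 0.015 × 64.1 / (1.486 × √0.005988) = 8.362.
Try y = 1.79 ft: A R^(2/3) = 6 — low.
Try y = 2.45 ft: A R^(2/3) = 10.47 — high.
Try y = 2.15 ft: A R^(2/3) = 8.363 — close enough.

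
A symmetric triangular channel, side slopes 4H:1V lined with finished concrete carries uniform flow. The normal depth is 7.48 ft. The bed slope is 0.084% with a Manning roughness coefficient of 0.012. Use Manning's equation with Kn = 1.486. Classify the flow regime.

subcritical

For a triangular section with side slope z = 4: A = zy² = 4×7.48² = 223.8 ft²; P = 2y√(1+z²) = 2×7.48×4.123 = 61.68 ft.
Hydraulic radius R = A/P = 223.8/61.68 = 3.628 ft.
V = (1.486/n) R^(2/3) √S = (1.486/0.012) × 3.628^(2/3) × √0.00084 = 8.475 ft/s. Hydraulic depth D_h = A/T = 223.8/59.84 = 3.74 ft.
Froude number Fr = V/√(g·D_h) = 8.475/√(32.2×3.74) = 0.772, which is less than 1, so the flow is subcritical.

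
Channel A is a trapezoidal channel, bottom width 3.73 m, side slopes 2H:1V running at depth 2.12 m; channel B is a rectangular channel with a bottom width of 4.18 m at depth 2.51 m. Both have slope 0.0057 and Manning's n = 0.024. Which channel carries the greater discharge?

Channel A: With bottom width b = 3.73 m and side slope z = 2: A = (b + zy)y = (3.73 + 2×2.12)×2.12 = 16.9 m²; P = b + 2y√(1+z²) = 3.73 + 2×2.12×2.236 = 13.21 m. Hydraulic radius R = A/P = 16.9/13.21 = 1.279 m. Q_A = (1/0.024)·16.9·1.279^(2/3)·√0.0057 = 62.63 m³/s.
Channel B: Flow area A = b·y = 4.18 × 2.51 = 10.49 m². Wetted perimeter P = b + 2y = 4.18 + 2×2.51 = 9.2 m. Hydraulic radius R = A/P = 10.49/9.2 = 1.14 m. Q_B = (1/0.024)·10.49·1.14^(2/3)·√0.0057 = 36.03 m³/s.
Q_A = 62.63 m³/s vs Q_B = 36.03 m³/s, so channel A carries more.

channel A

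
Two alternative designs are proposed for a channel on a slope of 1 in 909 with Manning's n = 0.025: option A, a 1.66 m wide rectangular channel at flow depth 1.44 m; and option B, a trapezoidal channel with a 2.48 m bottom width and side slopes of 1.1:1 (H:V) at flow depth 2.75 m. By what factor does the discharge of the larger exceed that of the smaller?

Channel A: Flow area A = b·y = 1.66 × 1.44 = 2.39 m². Wetted perimeter P = b + 2y = 1.66 + 2×1.44 = 4.54 m. Hydraulic radius R = A/P = 2.39/4.54 = 0.5265 m. Q_A = (1/0.025)·2.39·0.5265^(2/3)·√0.0011 = 2.068 m³/s.
Channel B: With bottom width b = 2.48 m and side slope z = 1.1: A = (b + zy)y = (2.48 + 1.1×2.75)×2.75 = 15.14 m²; P = b + 2y√(1+z²) = 2.48 + 2×2.75×1.487 = 10.66 m. Hydraulic radius R = A/P = 15.14/10.66 = 1.421 m. Q_B = (1/0.025)·15.14·1.421^(2/3)·√0.0011 = 25.38 m³/s.
The larger discharge is 25.38 m³/s and the smaller is 2.068 m³/s; the ratio is 12.3.

12.3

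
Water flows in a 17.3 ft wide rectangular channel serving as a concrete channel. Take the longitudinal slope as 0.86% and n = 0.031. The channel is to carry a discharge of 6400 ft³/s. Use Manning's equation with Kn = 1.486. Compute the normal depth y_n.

Manning's equation rearranged: A R^(2/3) = nQ / (1.486·√S) = 0.031 × 6400 / (1.486 × √0.0086) = 1440.
Try y = 16.9 ft: A R^(2/3) = 935.3 — too small.
Try y = 26.9 ft: A R^(2/3) = 1628 — too large.
Try y = 24.2 ft: A R^(2/3) = 1439 — close enough.

y_n = 24.2 ft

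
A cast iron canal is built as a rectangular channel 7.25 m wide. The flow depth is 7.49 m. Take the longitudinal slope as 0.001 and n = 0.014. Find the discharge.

Q = 222 m³/s

Flow area A = b·y = 7.25 × 7.49 = 54.3 m². Wetted perimeter P = b + 2y = 7.25 + 2×7.49 = 22.23 m.
Hydraulic radius R = A/P = 54.3/22.23 = 2.443 m.
Manning's equation: Q = (1/n) A R^(2/3) S^(1/2) = (1/0.014) × 54.3 × 2.443^(2/3) × 0.001^(1/2) = 222 m³/s.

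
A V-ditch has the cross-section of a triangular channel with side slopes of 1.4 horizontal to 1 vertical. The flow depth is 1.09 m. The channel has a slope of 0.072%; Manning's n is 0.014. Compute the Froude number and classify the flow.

For a triangular section with side slope z = 1.4: A = zy² = 1.4×1.09² = 1.663 m²; P = 2y√(1+z²) = 2×1.09×1.72 = 3.751 m.
Hydraulic radius R = A/P = 1.663/3.751 = 0.4435 m.
V = (1/n) R^(2/3) √S = (1/0.014) × 0.4435^(2/3) × √0.00072 = 1.115 m/s. Hydraulic depth D_h = A/T = 1.663/3.052 = 0.545 m.
Froude number Fr = V/√(g·D_h) = 1.115/√(9.81×0.545) = 0.482, which is less than 1, so the flow is subcritical.

subcritical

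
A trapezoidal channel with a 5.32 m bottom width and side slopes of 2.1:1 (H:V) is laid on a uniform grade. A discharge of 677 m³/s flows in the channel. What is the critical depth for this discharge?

y_c = 6.2 m

At critical depth, Q² T / (g A³) = 1, i.e. A³/T = Q²/g = 677²/9.81 = 46720.
Try y = 7.01 m: A³/T = 79760 — high.
Try y = 5.18 m: A³/T = 21820 — low.
Try y = 6.2 m: A³/T = 46880 — matches.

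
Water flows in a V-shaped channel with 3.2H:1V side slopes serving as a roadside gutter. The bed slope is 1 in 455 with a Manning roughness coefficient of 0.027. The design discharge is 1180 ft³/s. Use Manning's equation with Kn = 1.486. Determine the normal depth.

Manning's equation rearranged: A R^(2/3) = nQ / (1.486·√S) = 0.027 × 1180 / (1.486 × √0.002198) = 457.3.
Try y = 6.88 ft: A R^(2/3) = 334.6 — too small.
Try y = 9.18 ft: A R^(2/3) = 722 — too large.
Try y = 7.74 ft: A R^(2/3) = 458.1 — ≈ 457.3.

y_n = 7.74 ft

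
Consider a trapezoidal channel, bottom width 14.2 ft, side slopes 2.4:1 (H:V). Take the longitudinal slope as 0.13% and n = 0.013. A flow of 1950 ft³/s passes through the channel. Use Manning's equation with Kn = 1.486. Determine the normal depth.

Manning's equation rearranged: A R^(2/3) = nQ / (1.486·√S) = 0.013 × 1950 / (1.486 × √0.0013) = 473.1.
Try y = 4.52 ft: A R^(2/3) = 235.6 — short.
Try y = 7.75 ft: A R^(2/3) = 709.6 — over.
Try y = 6.38 ft: A R^(2/3) = 472.4 — matches.

y_n = 6.38 ft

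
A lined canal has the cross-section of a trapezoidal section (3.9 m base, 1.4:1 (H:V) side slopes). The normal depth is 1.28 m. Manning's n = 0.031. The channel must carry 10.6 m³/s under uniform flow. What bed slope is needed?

With bottom width b = 3.9 m and side slope z = 1.4: A = (b + zy)y = (3.9 + 1.4×1.28)×1.28 = 7.286 m²; P = b + 2y√(1+z²) = 3.9 + 2×1.28×1.72 = 8.304 m.
Hydraulic radius R = A/P = 7.286/8.304 = 0.8773 m.
From Manning's equation, S = [nQ / (1 A R^(2/3))]² = [0.031 × 10.6 / (1 × 7.286 × 0.8773^(2/3))]² = 0.00242.

S = 0.00242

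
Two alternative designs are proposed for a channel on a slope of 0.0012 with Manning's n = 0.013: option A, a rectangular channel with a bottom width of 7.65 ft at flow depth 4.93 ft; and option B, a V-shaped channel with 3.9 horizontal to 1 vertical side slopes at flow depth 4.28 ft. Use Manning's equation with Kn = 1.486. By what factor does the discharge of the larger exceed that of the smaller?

Channel A: Flow area A = b·y = 7.65 × 4.93 = 37.71 ft². Wetted perimeter P = b + 2y = 7.65 + 2×4.93 = 17.51 ft. Hydraulic radius R = A/P = 37.71/17.51 = 2.154 ft. Q_A = (1.486/0.013)·37.71·2.154^(2/3)·√0.0012 = 249.1 ft³/s.
Channel B: For a triangular section with side slope z = 3.9: A = zy² = 3.9×4.28² = 71.44 ft²; P = 2y√(1+z²) = 2×4.28×4.026 = 34.46 ft. Hydraulic radius R = A/P = 71.44/34.46 = 2.073 ft. Q_B = (1.486/0.013)·71.44·2.073^(2/3)·√0.0012 = 459.9 ft³/s.
The larger discharge is 459.9 ft³/s and the smaller is 249.1 ft³/s; the ratio is 1.85.

1.85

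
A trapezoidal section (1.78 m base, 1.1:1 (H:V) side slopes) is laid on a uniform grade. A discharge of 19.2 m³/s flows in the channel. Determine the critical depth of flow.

y_c = 1.64 m

At critical depth, Q² T / (g A³) = 1, i.e. A³/T = Q²/g = 19.2²/9.81 = 37.58.
Trying y = 2 m: A³/T = 81.61 — over.
Trying y = 1.64 m: A³/T = 37.69 — matches.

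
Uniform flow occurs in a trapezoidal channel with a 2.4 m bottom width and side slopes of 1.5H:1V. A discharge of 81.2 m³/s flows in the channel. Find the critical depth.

At critical depth, Q² T / (g A³) = 1, i.e. A³/T = Q²/g = 81.2²/9.81 = 672.1.
At y = 2.24 m: A³/T = 235.5 — low.
At y = 3.49 m: A³/T = 1470 — high.
At y = 2.9 m: A³/T = 675.7 — close enough.

y_c = 2.9 m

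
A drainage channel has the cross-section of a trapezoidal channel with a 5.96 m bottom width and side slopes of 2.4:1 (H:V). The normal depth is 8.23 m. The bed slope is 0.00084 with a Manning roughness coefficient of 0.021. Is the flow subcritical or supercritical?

With bottom width b = 5.96 m and side slope z = 2.4: A = (b + zy)y = (5.96 + 2.4×8.23)×8.23 = 211.6 m²; P = b + 2y√(1+z²) = 5.96 + 2×8.23×2.6 = 48.76 m.
Hydraulic radius R = A/P = 211.6/48.76 = 4.34 m.
V = (1/n) R^(2/3) √S = (1/0.021) × 4.34^(2/3) × √0.00084 = 3.672 m/s. Hydraulic depth D_h = A/T = 211.6/45.46 = 4.654 m.
Froude number Fr = V/√(g·D_h) = 3.672/√(9.81×4.654) = 0.543, which is less than 1, so the flow is subcritical.

subcritical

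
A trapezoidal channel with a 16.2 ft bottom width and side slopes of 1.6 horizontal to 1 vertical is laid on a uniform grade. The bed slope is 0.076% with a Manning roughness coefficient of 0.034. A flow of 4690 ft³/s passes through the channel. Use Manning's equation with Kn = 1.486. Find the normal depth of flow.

Manning's equation rearranged: A R^(2/3) = nQ / (1.486·√S) = 0.034 × 4690 / (1.486 × √0.00076) = 3892.
At y = 21.5 ft: A R^(2/3) = 5438 — too large.
At y = 16.3 ft: A R^(2/3) = 2953 — too small.
At y = 18.5 ft: A R^(2/3) = 3894 — close enough.

y_n = 18.5 ft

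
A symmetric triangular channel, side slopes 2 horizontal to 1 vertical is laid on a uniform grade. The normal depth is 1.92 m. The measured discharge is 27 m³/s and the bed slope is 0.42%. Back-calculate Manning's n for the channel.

For a triangular section with side slope z = 2: A = zy² = 2×1.92² = 7.373 m²; P = 2y√(1+z²) = 2×1.92×2.236 = 8.587 m.
Hydraulic radius R = A/P = 7.373/8.587 = 0.8587 m.
Rearranging Manning's equation: n = (1/Q) A R^(2/3) S^(1/2) = (1/27) × 7.373 × 0.8587^(2/3) × √0.0042 = 0.016.

n = 0.016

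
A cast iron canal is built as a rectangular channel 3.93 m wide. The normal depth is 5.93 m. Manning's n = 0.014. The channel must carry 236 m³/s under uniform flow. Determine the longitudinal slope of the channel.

S = 0.012

Flow area A = b·y = 3.93 × 5.93 = 23.3 m². Wetted perimeter P = b + 2y = 3.93 + 2×5.93 = 15.79 m.
Hydraulic radius R = A/P = 23.3/15.79 = 1.476 m.
From Manning's equation, S = [nQ / (1 A R^(2/3))]² = [0.014 × 236 / (1 × 23.3 × 1.476^(2/3))]² = 0.012.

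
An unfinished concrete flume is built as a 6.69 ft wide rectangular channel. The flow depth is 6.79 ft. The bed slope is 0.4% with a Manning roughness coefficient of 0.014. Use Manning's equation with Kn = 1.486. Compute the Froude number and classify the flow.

Flow area A = b·y = 6.69 × 6.79 = 45.43 ft². Wetted perimeter P = b + 2y = 6.69 + 2×6.79 = 20.27 ft.
Hydraulic radius R = A/P = 45.43/20.27 = 2.241 ft.
V = (1.486/n) R^(2/3) √S = (1.486/0.014) × 2.241^(2/3) × √0.004 = 11.5 ft/s. Hydraulic depth D_h = A/T = 45.43/6.69 = 6.79 ft.
Froude number Fr = V/√(g·D_h) = 11.5/√(32.2×6.79) = 0.777, which is less than 1, so the flow is subcritical.

subcritical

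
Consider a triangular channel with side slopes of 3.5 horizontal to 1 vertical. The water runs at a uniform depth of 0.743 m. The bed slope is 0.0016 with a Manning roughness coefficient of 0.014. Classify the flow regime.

For a triangular section with side slope z = 3.5: A = zy² = 3.5×0.743² = 1.932 m²; P = 2y√(1+z²) = 2×0.743×3.64 = 5.409 m.
Hydraulic radius R = A/P = 1.932/5.409 = 0.3572 m.
V = (1/n) R^(2/3) √S = (1/0.014) × 0.3572^(2/3) × √0.0016 = 1.438 m/s. Hydraulic depth D_h = A/T = 1.932/5.201 = 0.3715 m.
Froude number Fr = V/√(g·D_h) = 1.438/√(9.81×0.3715) = 0.753, which is less than 1, so the flow is subcritical.

subcritical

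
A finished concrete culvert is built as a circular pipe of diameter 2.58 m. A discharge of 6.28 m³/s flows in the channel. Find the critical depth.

At critical depth, Q² T / (g A³) = 1, i.e. A³/T = Q²/g = 6.28²/9.81 = 4.02.
Trying y = 0.816 m: A³/T = 1.191 — low.
Trying y = 1.25 m: A³/T = 6.138 — high.
Trying y = 1.12 m: A³/T = 4.032 — close enough.

y_c = 1.12 m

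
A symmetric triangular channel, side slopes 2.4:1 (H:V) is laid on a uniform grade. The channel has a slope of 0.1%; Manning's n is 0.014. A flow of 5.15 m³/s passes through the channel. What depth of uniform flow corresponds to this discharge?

y_n = 1.19 m

Manning's equation rearranged: A R^(2/3) = nQ / (1·√S) = 0.014 × 5.15 / (√0.001) = 2.28.
At y = 1.37 m: A R^(2/3) = 3.318 — too large.
At y = 1.07 m: A R^(2/3) = 1.717 — too small.
At y = 1.19 m: A R^(2/3) = 2.279 — matches.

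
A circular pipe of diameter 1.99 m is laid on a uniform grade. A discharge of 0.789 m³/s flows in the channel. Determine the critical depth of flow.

At critical depth, Q² T / (g A³) = 1, i.e. A³/T = Q²/g = 0.789²/9.81 = 0.06346.
Try y = 0.463 m: A³/T = 0.09856 — over.
Try y = 0.355 m: A³/T = 0.03484 — short.
Try y = 0.414 m: A³/T = 0.06365 — close enough.

y_c = 0.414 m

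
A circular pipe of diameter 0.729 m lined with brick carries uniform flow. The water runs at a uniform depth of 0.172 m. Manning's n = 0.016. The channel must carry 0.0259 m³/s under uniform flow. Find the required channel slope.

S = 0.00064

For a circular section of diameter D = 0.729 m at depth y = 0.172 m, the central angle is θ = 2 arccos(1 − 2y/D) = 2.029 rad. Then A = (D²/8)(θ − sin θ) = 0.07519 m² and P = Dθ/2 = 0.7395 m.
Hydraulic radius R = A/P = 0.07519/0.7395 = 0.1017 m.
From Manning's equation, S = [nQ / (1 A R^(2/3))]² = [0.016 × 0.0259 / (1 × 0.07519 × 0.1017^(2/3))]² = 0.00064.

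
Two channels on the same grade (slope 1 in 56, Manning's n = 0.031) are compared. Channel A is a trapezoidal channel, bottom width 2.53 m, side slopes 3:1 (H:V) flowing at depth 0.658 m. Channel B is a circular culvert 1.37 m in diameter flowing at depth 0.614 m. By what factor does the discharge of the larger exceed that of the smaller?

Channel A: With bottom width b = 2.53 m and side slope z = 3: A = (b + zy)y = (2.53 + 3×0.658)×0.658 = 2.964 m²; P = b + 2y√(1+z²) = 2.53 + 2×0.658×3.162 = 6.692 m. Hydraulic radius R = A/P = 2.964/6.692 = 0.4429 m. Q_A = (1/0.031)·2.964·0.4429^(2/3)·√0.01786 = 7.423 m³/s.
Channel B: For a circular section of diameter D = 1.37 m at depth y = 0.614 m, the central angle is θ = 2 arccos(1 − 2y/D) = 2.934 rad. Then A = (D²/8)(θ − sin θ) = 0.64 m² and P = Dθ/2 = 2.01 m. Hydraulic radius R = A/P = 0.64/2.01 = 0.3184 m. Q_B = (1/0.031)·0.64·0.3184^(2/3)·√0.01786 = 1.286 m³/s.
The larger discharge is 7.423 m³/s and the smaller is 1.286 m³/s; the ratio is 5.77.

5.77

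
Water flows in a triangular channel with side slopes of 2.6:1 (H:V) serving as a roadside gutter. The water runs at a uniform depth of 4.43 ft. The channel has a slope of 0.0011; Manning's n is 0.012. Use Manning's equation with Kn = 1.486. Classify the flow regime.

For a triangular section with side slope z = 2.6: A = zy² = 2.6×4.43² = 51.02 ft²; P = 2y√(1+z²) = 2×4.43×2.786 = 24.68 ft.
Hydraulic radius R = A/P = 51.02/24.68 = 2.067 ft.
V = (1.486/n) R^(2/3) √S = (1.486/0.012) × 2.067^(2/3) × √0.0011 = 6.665 ft/s. Hydraulic depth D_h = A/T = 51.02/23.04 = 2.215 ft.
Froude number Fr = V/√(g·D_h) = 6.665/√(32.2×2.215) = 0.789, which is less than 1, so the flow is subcritical.

subcritical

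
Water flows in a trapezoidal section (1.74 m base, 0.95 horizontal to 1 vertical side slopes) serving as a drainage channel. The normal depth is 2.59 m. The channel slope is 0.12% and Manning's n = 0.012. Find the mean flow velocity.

With bottom width b = 1.74 m and side slope z = 0.95: A = (b + zy)y = (1.74 + 0.95×2.59)×2.59 = 10.88 m²; P = b + 2y√(1+z²) = 1.74 + 2×2.59×1.379 = 8.885 m.
Hydraulic radius R = A/P = 10.88/8.885 = 1.224 m.
From Manning's equation, V = (1/n) R^(2/3) S^(1/2) = (1/0.012) × 1.224^(2/3) × 0.0012^(1/2) = 3.3 m/s.

V = 3.3 m/s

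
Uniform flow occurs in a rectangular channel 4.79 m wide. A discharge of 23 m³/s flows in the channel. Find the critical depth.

y_c = 1.33 m

For a rectangular channel, critical depth y_c = (q²/g)^(1/3) where q = Q/b = 23/4.79 = 4.802 m²/s.
So y_c = (4.802²/9.81)^(1/3) = 1.33 m.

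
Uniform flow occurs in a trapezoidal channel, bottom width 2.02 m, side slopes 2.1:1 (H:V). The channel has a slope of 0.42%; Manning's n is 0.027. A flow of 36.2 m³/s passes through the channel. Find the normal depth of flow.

y_n = 2.12 m

Manning's equation rearranged: A R^(2/3) = nQ / (1·√S) = 0.027 × 36.2 / (√0.0042) = 15.08.
Trying y = 1.82 m: A R^(2/3) = 10.73 — low.
Trying y = 2.12 m: A R^(2/3) = 15.1 — close enough.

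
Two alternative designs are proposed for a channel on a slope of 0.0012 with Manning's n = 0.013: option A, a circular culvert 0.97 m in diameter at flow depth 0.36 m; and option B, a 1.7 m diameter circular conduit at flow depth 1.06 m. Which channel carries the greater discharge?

Channel A: For a circular section of diameter D = 0.97 m at depth y = 0.36 m, the central angle is θ = 2 arccos(1 − 2y/D) = 2.62 rad. Then A = (D²/8)(θ − sin θ) = 0.2496 m² and P = Dθ/2 = 1.271 m. Hydraulic radius R = A/P = 0.2496/1.271 = 0.1964 m. Q_A = (1/0.013)·0.2496·0.1964^(2/3)·√0.0012 = 0.2247 m³/s.
Channel B: For a circular section of diameter D = 1.7 m at depth y = 1.06 m, the central angle is θ = 2 arccos(1 − 2y/D) = 3.641 rad. Then A = (D²/8)(θ − sin θ) = 1.488 m² and P = Dθ/2 = 3.095 m. Hydraulic radius R = A/P = 1.488/3.095 = 0.4809 m. Q_B = (1/0.013)·1.488·0.4809^(2/3)·√0.0012 = 2.434 m³/s.
Q_A = 0.2247 m³/s vs Q_B = 2.434 m³/s, so channel B carries more.

channel B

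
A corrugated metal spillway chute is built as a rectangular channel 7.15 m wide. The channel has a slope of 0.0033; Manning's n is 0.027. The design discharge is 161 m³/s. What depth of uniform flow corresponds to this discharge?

y_n = 6.15 m

Manning's equation rearranged: A R^(2/3) = nQ / (1·√S) = 0.027 × 161 / (√0.0033) = 75.67.
At y = 4.87 m: A R^(2/3) = 56.4 — too small.
At y = 6.65 m: A R^(2/3) = 83.45 — too large.
At y = 6.15 m: A R^(2/3) = 75.75 — close enough.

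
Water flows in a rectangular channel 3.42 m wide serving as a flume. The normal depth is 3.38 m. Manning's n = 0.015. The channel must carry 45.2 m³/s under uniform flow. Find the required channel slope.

S = 0.0029

Flow area A = b·y = 3.42 × 3.38 = 11.56 m². Wetted perimeter P = b + 2y = 3.42 + 2×3.38 = 10.18 m.
Hydraulic radius R = A/P = 11.56/10.18 = 1.136 m.
From Manning's equation, S = [nQ / (1 A R^(2/3))]² = [0.015 × 45.2 / (1 × 11.56 × 1.136^(2/3))]² = 0.0029.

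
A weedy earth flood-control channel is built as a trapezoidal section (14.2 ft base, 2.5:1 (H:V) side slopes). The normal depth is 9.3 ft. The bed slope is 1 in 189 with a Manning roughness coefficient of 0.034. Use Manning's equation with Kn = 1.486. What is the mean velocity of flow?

With bottom width b = 14.2 ft and side slope z = 2.5: A = (b + zy)y = (14.2 + 2.5×9.3)×9.3 = 348.3 ft²; P = b + 2y√(1+z²) = 14.2 + 2×9.3×2.693 = 64.28 ft.
Hydraulic radius R = A/P = 348.3/64.28 = 5.418 ft.
From Manning's equation, V = (1.486/n) R^(2/3) S^(1/2) = (1.486/0.034) × 5.418^(2/3) × 0.005291^(1/2) = 9.81 ft/s.

V = 9.81 ft/s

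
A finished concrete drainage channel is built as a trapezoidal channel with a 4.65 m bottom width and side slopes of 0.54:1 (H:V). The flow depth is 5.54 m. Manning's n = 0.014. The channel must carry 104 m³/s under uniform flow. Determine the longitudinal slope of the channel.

S = 0.000357

With bottom width b = 4.65 m and side slope z = 0.54: A = (b + zy)y = (4.65 + 0.54×5.54)×5.54 = 42.33 m²; P = b + 2y√(1+z²) = 4.65 + 2×5.54×1.136 = 17.24 m.
Hydraulic radius R = A/P = 42.33/17.24 = 2.455 m.
From Manning's equation, S = [nQ / (1 A R^(2/3))]² = [0.014 × 104 / (1 × 42.33 × 2.455^(2/3))]² = 0.000357.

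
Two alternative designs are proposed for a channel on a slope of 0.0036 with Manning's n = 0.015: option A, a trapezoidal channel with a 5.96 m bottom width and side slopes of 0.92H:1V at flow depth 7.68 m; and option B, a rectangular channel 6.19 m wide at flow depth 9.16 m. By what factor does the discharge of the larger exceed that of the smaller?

Channel A: With bottom width b = 5.96 m and side slope z = 0.92: A = (b + zy)y = (5.96 + 0.92×7.68)×7.68 = 100 m²; P = b + 2y√(1+z²) = 5.96 + 2×7.68×1.359 = 26.83 m. Hydraulic radius R = A/P = 100/26.83 = 3.728 m. Q_A = (1/0.015)·100·3.728^(2/3)·√0.0036 = 962.1 m³/s.
Channel B: Flow area A = b·y = 6.19 × 9.16 = 56.7 m². Wetted perimeter P = b + 2y = 6.19 + 2×9.16 = 24.51 m. Hydraulic radius R = A/P = 56.7/24.51 = 2.313 m. Q_B = (1/0.015)·56.7·2.313^(2/3)·√0.0036 = 396.7 m³/s.
The larger discharge is 962.1 m³/s and the smaller is 396.7 m³/s; the ratio is 2.43.

2.43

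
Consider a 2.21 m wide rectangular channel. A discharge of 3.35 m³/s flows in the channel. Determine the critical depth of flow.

y_c = 0.616 m

For a rectangular channel, critical depth y_c = (q²/g)^(1/3) where q = Q/b = 3.35/2.21 = 1.516 m²/s.
So y_c = (1.516²/9.81)^(1/3) = 0.616 m.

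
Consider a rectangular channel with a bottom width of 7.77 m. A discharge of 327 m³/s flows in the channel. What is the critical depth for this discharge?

y_c = 5.65 m

For a rectangular channel, critical depth y_c = (q²/g)^(1/3) where q = Q/b = 327/7.77 = 42.08 m²/s.
So y_c = (42.08²/9.81)^(1/3) = 5.65 m.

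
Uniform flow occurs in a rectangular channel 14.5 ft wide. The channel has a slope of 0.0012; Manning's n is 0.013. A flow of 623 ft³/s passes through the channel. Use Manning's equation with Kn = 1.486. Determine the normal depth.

Manning's equation rearranged: A R^(2/3) = nQ / (1.486·√S) = 0.013 × 623 / (1.486 × √0.0012) = 157.3.
Try y = 3.97 ft: A R^(2/3) = 107.9 — low.
Try y = 5.77 ft: A R^(2/3) = 182.2 — high.
Try y = 5.19 ft: A R^(2/3) = 157.4 — ≈ 157.3.

y_n = 5.19 ft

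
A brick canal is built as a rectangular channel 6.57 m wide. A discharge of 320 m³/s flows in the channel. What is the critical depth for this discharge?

y_c = 6.23 m

For a rectangular channel, critical depth y_c = (q²/g)^(1/3) where q = Q/b = 320/6.57 = 48.71 m²/s.
So y_c = (48.71²/9.81)^(1/3) = 6.23 m.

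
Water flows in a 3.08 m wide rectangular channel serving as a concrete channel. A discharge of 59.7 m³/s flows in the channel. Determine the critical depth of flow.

y_c = 3.37 m

For a rectangular channel, critical depth y_c = (q²/g)^(1/3) where q = Q/b = 59.7/3.08 = 19.38 m²/s.
So y_c = (19.38²/9.81)^(1/3) = 3.37 m.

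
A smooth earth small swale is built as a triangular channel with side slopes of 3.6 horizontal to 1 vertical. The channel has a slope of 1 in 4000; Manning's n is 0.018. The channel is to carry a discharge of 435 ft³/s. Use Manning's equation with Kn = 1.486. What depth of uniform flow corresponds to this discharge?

Manning's equation rearranged: A R^(2/3) = nQ / (1.486·√S) = 0.018 × 435 / (1.486 × √0.00025) = 333.3.
Try y = 5.13 ft: A R^(2/3) = 173.2 — low.
Try y = 7.27 ft: A R^(2/3) = 438.8 — high.
Try y = 6.56 ft: A R^(2/3) = 333.6 — matches.

y_n = 6.56 ft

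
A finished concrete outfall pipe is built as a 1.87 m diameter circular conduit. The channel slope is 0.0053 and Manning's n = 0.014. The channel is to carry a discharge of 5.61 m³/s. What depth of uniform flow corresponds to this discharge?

Manning's equation rearranged: A R^(2/3) = nQ / (1·√S) = 0.014 × 5.61 / (√0.0053) = 1.079.
Trying y = 1.37 m: A R^(2/3) = 1.467 — over.
Trying y = 0.816 m: A R^(2/3) = 0.6524 — short.
Trying y = 1.1 m: A R^(2/3) = 1.078 — matches.

y_n = 1.1 m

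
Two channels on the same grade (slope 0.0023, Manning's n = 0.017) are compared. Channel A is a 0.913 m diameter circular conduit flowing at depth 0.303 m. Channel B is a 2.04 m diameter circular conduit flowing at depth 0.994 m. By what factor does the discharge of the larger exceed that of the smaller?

Channel A: For a circular section of diameter D = 0.913 m at depth y = 0.303 m, the central angle is θ = 2 arccos(1 − 2y/D) = 2.456 rad. Then A = (D²/8)(θ − sin θ) = 0.1899 m² and P = Dθ/2 = 1.121 m. Hydraulic radius R = A/P = 0.1899/1.121 = 0.1694 m. Q_A = (1/0.017)·0.1899·0.1694^(2/3)·√0.0023 = 0.164 m³/s.
Channel B: For a circular section of diameter D = 2.04 m at depth y = 0.994 m, the central angle is θ = 2 arccos(1 − 2y/D) = 3.091 rad. Then A = (D²/8)(θ − sin θ) = 1.581 m² and P = Dθ/2 = 3.152 m. Hydraulic radius R = A/P = 1.581/3.152 = 0.5016 m. Q_B = (1/0.017)·1.581·0.5016^(2/3)·√0.0023 = 2.816 m³/s.
The larger discharge is 2.816 m³/s and the smaller is 0.164 m³/s; the ratio is 17.2.

17.2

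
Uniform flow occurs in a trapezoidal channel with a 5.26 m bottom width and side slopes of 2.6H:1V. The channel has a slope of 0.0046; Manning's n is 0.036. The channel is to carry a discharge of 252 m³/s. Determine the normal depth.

y_n = 4.39 m

Manning's equation rearranged: A R^(2/3) = nQ / (1·√S) = 0.036 × 252 / (√0.0046) = 133.8.
Trying y = 3.53 m: A R^(2/3) = 82.1 — low.
Trying y = 4.92 m: A R^(2/3) = 173 — high.
Trying y = 4.39 m: A R^(2/3) = 133.5 — ≈ 133.8.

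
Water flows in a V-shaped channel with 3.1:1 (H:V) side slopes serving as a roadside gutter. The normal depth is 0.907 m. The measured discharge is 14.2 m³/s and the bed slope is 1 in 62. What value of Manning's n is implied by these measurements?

n = 0.013

For a triangular section with side slope z = 3.1: A = zy² = 3.1×0.907² = 2.55 m²; P = 2y√(1+z²) = 2×0.907×3.257 = 5.909 m.
Hydraulic radius R = A/P = 2.55/5.909 = 0.4316 m.
Rearranging Manning's equation: n = (1/Q) A R^(2/3) S^(1/2) = (1/14.2) × 2.55 × 0.4316^(2/3) × √0.01613 = 0.013.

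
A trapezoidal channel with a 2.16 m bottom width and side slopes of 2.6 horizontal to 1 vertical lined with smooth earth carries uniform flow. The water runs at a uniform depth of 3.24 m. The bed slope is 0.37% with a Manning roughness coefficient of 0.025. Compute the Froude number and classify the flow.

subcritical

With bottom width b = 2.16 m and side slope z = 2.6: A = (b + zy)y = (2.16 + 2.6×3.24)×3.24 = 34.29 m²; P = b + 2y√(1+z²) = 2.16 + 2×3.24×2.786 = 20.21 m.
Hydraulic radius R = A/P = 34.29/20.21 = 1.697 m.
V = (1/n) R^(2/3) √S = (1/0.025) × 1.697^(2/3) × √0.0037 = 3.461 m/s. Hydraulic depth D_h = A/T = 34.29/19.01 = 1.804 m.
Froude number Fr = V/√(g·D_h) = 3.461/√(9.81×1.804) = 0.823, which is less than 1, so the flow is subcritical.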